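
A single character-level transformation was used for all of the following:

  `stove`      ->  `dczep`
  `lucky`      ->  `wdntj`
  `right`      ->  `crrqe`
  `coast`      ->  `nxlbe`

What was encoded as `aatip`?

prize

Shifts by position in stove: pos 0: s→d (+11), pos 1: t→c (+9), pos 2: o→z (+11), pos 3: v→e (+9) — repeating every 2. A repeating key of period 2 is used — shifts +11, +9 over and over.
Reversing it on aatip: a−11=p, a−9=r, t−11=i, i−9=z, p−11=e.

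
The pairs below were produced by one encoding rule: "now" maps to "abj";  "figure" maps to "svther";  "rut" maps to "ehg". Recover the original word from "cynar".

Every letter moves 13 places later in the alphabet, wrapping around z→a.
Decoding cynar: c−13=p, y−13=l, n−13=a, a−13=n, r−13=e.

plane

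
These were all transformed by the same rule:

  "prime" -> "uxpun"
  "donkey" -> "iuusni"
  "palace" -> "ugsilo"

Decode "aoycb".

virus

In prime: p→u is +5, r→x is +6, i→p is +7, m→u is +8 — the shift increases by 1 each position. The shift increases by 1 at each position, starting from +5: 5, 6, 7, ….
Reversing it on aoycb: a−5=v, o−6=i, y−7=r, c−8=u, b−9=s.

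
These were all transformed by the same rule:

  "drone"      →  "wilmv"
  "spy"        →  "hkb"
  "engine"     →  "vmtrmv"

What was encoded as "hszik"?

Each letter is replaced by its mirror in the alphabet: a↔z, b↔y, c↔x, and so on (the Atbash cipher).
Reversing it on hszik: h↔s, s↔h, z↔a, i↔r, k↔p.

sharp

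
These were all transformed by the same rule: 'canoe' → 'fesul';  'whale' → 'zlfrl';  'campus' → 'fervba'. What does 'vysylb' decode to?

sunset

Each letter shifts forward by (position + 3), i.e. 3, 4, 5, … — the shift grows by one for each successive letter.
Decoding vysylb: v−3=s, y−4=u, s−5=n, y−6=s, l−7=e, b−8=t.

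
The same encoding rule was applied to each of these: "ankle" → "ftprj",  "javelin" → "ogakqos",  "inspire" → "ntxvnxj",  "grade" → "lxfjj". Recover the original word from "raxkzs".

museum

Shifts by position in ankle: pos 0: a→f (+5), pos 1: n→t (+6), pos 2: k→p (+5), pos 3: l→r (+6) — repeating every 2. The shifts repeat in a cycle of length 2: positions 0,1,… shift by +5, +6, then the pattern repeats.
Decoding raxkzs: r−5=m, a−6=u, x−5=s, k−6=e, z−5=u, s−6=m.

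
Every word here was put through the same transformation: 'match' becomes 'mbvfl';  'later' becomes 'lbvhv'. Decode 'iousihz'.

inspect

Letter i (0-indexed) is shifted by i+0, so successive shifts are 0, 1, 2, ….
Undoing it on iousihz: i−0=i, o−1=n, u−2=s, s−3=p, i−4=e, h−5=c, z−6=t.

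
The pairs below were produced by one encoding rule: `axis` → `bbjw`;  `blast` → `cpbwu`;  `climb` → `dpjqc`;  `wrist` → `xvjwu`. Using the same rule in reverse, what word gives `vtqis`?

upper

It's a Vigenère-style cipher with numeric key [1,4]: position i shifts by key[i mod 2].
Decoding vtqis: v−1=u, t−4=p, q−1=p, i−4=e, s−1=r.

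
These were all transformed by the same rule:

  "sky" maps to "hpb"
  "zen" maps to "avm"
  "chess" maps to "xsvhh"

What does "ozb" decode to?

Each pair mirrors across the alphabet (s↔h, k↔p, y↔b): positions sum to 25. Each letter is replaced by its mirror in the alphabet: a↔z, b↔y, c↔x, and so on (the Atbash cipher).
Decoding ozb: o↔l, z↔a, b↔y.

lay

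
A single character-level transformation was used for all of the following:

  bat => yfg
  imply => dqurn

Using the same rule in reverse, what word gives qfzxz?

The output letters match the input read backwards, each shifted +5: bat reversed is tab. Two steps: reverse the string, then apply a Caesar shift of +5.
Decoding qfzxz: shift back: q−5=l, f−5=a, z−5=u, x−5=s, z−5=u → lausu; then reverse → usual.

usual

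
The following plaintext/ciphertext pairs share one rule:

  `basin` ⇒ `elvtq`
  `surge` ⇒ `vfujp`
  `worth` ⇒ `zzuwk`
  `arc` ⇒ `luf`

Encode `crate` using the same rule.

The shift depends on letter class: consonant b→e is +3, but vowel a→l is +11. Two shifts are in play — +11 for a/e/i/o/u, +3 for every other letter.
Applying it to crate: c(cons)+3=f, r(cons)+3=u, a(vowel)+11=l, t(cons)+3=w, e(vowel)+11=p.

fulwp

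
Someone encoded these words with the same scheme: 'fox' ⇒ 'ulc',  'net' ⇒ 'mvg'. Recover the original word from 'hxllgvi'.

Letters are reflected about the middle of the alphabet (position → 25−position): Atbash.
Decoding hxllgvi: h↔s, x↔c, l↔o, l↔o, g↔t, v↔e, i↔r.

scooter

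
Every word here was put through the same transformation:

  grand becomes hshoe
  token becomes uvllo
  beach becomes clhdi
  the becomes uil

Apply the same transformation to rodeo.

svelv

The shift depends on letter class: consonant g→h is +1, but vowel a→h is +7. Vowels shift forward by 7 and consonants shift forward by 1.
On rodeo: r(cons)+1=s, o(vowel)+7=v, d(cons)+1=e, e(vowel)+7=l, o(vowel)+7=v.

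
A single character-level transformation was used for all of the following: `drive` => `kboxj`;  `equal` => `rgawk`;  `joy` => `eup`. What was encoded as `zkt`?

net

The output letters match the input read backwards, each shifted +6: drive reversed is evird. Read the word backwards and shift each letter +6.
Decoding zkt: shift back: z−6=t, k−6=e, t−6=n → ten; then reverse → net.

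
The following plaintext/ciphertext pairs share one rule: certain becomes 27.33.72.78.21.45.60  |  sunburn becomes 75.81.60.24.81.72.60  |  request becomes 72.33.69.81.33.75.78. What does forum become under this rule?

With a=1..z=26, the number is 3·pos + 18.
For forum: f=6→36, o=15→63, r=18→72, u=21→81, m=13→57.

36.63.72.81.57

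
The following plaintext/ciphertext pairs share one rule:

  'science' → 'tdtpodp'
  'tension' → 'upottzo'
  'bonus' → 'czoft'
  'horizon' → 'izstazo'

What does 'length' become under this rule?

The rule splits by letter class: vowels +11, consonants +1.
Applying it to length: l(cons)+1=m, e(vowel)+11=p, n(cons)+1=o, g(cons)+1=h, t(cons)+1=u, h(cons)+1=i.

mpohui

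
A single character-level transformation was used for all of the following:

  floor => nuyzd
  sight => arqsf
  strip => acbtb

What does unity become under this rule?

In floor: f→n is +8, l→u is +9, o→y is +10, o→z is +11 — the shift increases by 1 each position. Each letter shifts forward by (position + 8), i.e. 8, 9, 10, … — the shift grows by one for each successive letter.
For unity: u+8=c, n+9=w, i+10=s, t+11=e, y+12=k.

cwsek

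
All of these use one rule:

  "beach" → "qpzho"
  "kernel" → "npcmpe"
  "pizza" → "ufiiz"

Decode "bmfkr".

b(1)→q(16) and e(4)→p(15) fit y≡17x+25 (mod 26); the inverse of 17 mod 26 is 23. Each letter's alphabet position (a=0..z=25) is mapped through 17·x+25 mod 26 — an affine cipher.
Decoding bmfkr: b(1)→23·(1−25)≡20=u; m(12)→23·(12−25)≡13=n; f(5)→23·(5−25)≡8=i; k(10)→23·(10−25)≡19=t; r(17)→23·(17−25)≡24=y (all mod 26).

unity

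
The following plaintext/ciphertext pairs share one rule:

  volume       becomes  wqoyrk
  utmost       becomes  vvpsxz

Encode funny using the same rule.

In volume: v→w is +1, o→q is +2, l→o is +3, u→y is +4 — the shift increases by 1 each position. Letter i (0-indexed) is shifted by i+1, so successive shifts are 1, 2, 3, ….
For funny: f+1=g, u+2=w, n+3=q, n+4=r, y+5=d.

gwqrd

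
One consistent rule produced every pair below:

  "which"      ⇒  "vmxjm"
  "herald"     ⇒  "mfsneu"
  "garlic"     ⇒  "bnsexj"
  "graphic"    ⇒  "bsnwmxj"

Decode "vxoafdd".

witness

w(22)→v(21) and h(7)→m(12) fit y≡11x+13 (mod 26); the inverse of 11 mod 26 is 19. Each letter's alphabet position (a=0..z=25) is mapped through 11·x+13 mod 26 — an affine cipher.
Reversing it on vxoafdd: v(21)→19·(21−13)≡22=w; x(23)→19·(23−13)≡8=i; o(14)→19·(14−13)≡19=t; a(0)→19·(0−13)≡13=n; f(5)→19·(5−13)≡4=e; d(3)→19·(3−13)≡18=s; d(3)→19·(3−13)≡18=s (all mod 26).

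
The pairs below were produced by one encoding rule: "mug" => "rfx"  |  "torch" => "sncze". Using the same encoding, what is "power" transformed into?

Read the word backwards and shift each letter +11.
Applying it to power: reverse → rewop; then shift: r+11=c, e+11=p, w+11=h, o+11=z, p+11=a.

cphza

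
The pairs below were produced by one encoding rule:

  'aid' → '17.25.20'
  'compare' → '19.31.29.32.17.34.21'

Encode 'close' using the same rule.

a is letter #1 and maps to 17: an offset of 16. The number is (letter's place in the alphabet, a=1) + 16.
Applying it to close: c=3→19, l=12→28, o=15→31, s=19→35, e=5→21.

19.28.31.35.21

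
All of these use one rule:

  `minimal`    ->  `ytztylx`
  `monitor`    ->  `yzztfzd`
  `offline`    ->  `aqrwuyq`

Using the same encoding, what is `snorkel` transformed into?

Shifts by position in minimal: pos 0: m→y (+12), pos 1: i→t (+11), pos 2: n→z (+12), pos 3: i→t (+11) — repeating every 2. A repeating key of period 2 is used — shifts +12, +11 over and over.
Applying it to snorkel: s+12=e, n+11=y, o+12=a, r+11=c, k+12=w, e+11=p, l+12=x.

eyacwpx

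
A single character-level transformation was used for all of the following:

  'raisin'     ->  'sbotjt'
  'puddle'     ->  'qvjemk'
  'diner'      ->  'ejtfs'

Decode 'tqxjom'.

spring

Shifts by position in raisin: pos 0: r→s (+1), pos 1: a→b (+1), pos 2: i→o (+6), pos 3: s→t (+1), pos 4: i→j (+1), pos 5: n→t (+6) — repeating every 3. It's a Vigenère-style cipher with numeric key [1,1,6]: position i shifts by key[i mod 3].
Undoing it on tqxjom: t−1=s, q−1=p, x−6=r, j−1=i, o−1=n, m−6=g.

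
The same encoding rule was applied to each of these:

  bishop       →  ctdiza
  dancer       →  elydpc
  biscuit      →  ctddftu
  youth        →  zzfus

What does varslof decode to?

Shifts by position in bishop: pos 0: b→c (+1), pos 1: i→t (+11), pos 2: s→d (+11), pos 3: h→i (+1), pos 4: o→z (+11), pos 5: p→a (+11) — repeating every 3. The shifts repeat in a cycle of length 3: positions 0,1,… shift by +1, +11, +11, then the pattern repeats.
Reversing it on varslof: v−1=u, a−11=p, r−11=g, s−1=r, l−11=a, o−11=d, f−1=e.

upgrade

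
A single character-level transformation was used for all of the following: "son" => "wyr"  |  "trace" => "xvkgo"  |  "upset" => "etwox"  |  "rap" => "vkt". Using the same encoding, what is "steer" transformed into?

The rule splits by letter class: vowels +10, consonants +4.
On steer: s(cons)+4=w, t(cons)+4=x, e(vowel)+10=o, e(vowel)+10=o, r(cons)+4=v.

wxoov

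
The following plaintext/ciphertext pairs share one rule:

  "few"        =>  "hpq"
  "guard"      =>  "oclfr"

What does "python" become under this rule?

Two steps: reverse the string, then apply a Caesar shift of +11.
For python: reverse → nohtyp; then shift: n+11=y, o+11=z, h+11=s, t+11=e, y+11=j, p+11=a.

yzseja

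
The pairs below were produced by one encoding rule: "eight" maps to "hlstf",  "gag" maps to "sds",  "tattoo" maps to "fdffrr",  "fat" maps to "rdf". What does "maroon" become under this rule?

yddrrz

The shift depends on letter class: consonant g→s is +12, but vowel e→h is +3. The rule splits by letter class: vowels +3, consonants +12.
For maroon: m(cons)+12=y, a(vowel)+3=d, r(cons)+12=d, o(vowel)+3=r, o(vowel)+3=r, n(cons)+12=z.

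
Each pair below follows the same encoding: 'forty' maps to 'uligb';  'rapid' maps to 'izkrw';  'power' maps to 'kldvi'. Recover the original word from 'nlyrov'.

mobile

Each letter is replaced by its mirror in the alphabet: a↔z, b↔y, c↔x, and so on (the Atbash cipher).
Reversing it on nlyrov: n↔m, l↔o, y↔b, r↔i, o↔l, v↔e.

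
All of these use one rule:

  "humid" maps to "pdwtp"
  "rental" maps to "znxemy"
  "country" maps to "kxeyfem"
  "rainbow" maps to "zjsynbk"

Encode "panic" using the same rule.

xjxto

In humid: h→p is +8, u→d is +9, m→w is +10, i→t is +11 — the shift increases by 1 each position. Letter i (0-indexed) is shifted by i+8, so successive shifts are 8, 9, 10, ….
On panic: p+8=x, a+9=j, n+10=x, i+11=t, c+12=o.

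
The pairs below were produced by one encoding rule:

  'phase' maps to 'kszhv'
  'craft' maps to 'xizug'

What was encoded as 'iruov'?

rifle

Each pair mirrors across the alphabet (p↔k, h↔s, a↔z): positions sum to 25. Letters are reflected about the middle of the alphabet (position → 25−position): Atbash.
Undoing it on iruov: i↔r, r↔i, u↔f, o↔l, v↔e.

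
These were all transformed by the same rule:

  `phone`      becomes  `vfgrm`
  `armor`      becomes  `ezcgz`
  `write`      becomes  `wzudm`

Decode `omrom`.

sense

p(15)→v(21) and h(7)→f(5) fit y≡15x+4 (mod 26); the inverse of 15 mod 26 is 7. This is an affine cipher: with a=0,…,z=25, each position x becomes (15x+4) mod 26.
Decoding omrom: o(14)→7·(14−4)≡18=s; m(12)→7·(12−4)≡4=e; r(17)→7·(17−4)≡13=n; o(14)→7·(14−4)≡18=s; m(12)→7·(12−4)≡4=e (all mod 26).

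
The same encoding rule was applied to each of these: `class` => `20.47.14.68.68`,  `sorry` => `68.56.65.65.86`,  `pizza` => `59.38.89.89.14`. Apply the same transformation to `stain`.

68.71.14.38.53

c(#3)→20 and l(#12)→47: differences scale by 3, so n = 3·pos + 11. The formula is n = 3×(alphabet index, a=1) + 11.
On stain: s=19→68, t=20→71, a=1→14, i=9→38, n=14→53.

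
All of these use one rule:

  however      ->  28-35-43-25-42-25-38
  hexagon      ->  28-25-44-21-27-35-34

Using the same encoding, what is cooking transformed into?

Letters become their 1-based position plus 20 (so a→21, b→22, …).
On cooking: c=3→23, o=15→35, o=15→35, k=11→31, i=9→29, n=14→34, g=7→27.

23-35-35-31-29-34-27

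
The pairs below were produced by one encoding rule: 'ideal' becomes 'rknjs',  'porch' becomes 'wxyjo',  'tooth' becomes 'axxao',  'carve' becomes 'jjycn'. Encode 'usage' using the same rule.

Two shifts are in play — +9 for a/e/i/o/u, +7 for every other letter.
For usage: u(vowel)+9=d, s(cons)+7=z, a(vowel)+9=j, g(cons)+7=n, e(vowel)+9=n.

dzjnn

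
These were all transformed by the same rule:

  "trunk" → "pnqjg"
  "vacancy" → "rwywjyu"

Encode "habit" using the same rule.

dwxep

Compare letters: t→p is +22, r→n is +22, u→q is +22 — a constant shift. This is a Caesar cipher with shift 22.
For habit: h+22=d, a+22=w, b+22=x, i+22=e, t+22=p.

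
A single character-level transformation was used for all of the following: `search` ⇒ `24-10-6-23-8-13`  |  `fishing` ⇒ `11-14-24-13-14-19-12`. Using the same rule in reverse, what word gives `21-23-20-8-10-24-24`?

s is letter #19 and maps to 24: an offset of 5. Letters become their 1-based position plus 5 (so a→6, b→7, …).
Undoing it on 21-23-20-8-10-24-24: 21→(21−5)÷1=16=p, 23→(23−5)÷1=18=r, 20→(20−5)÷1=15=o, 8→(8−5)÷1=3=c, 10→(10−5)÷1=5=e, 24→(24−5)÷1=19=s, 24→(24−5)÷1=19=s.

process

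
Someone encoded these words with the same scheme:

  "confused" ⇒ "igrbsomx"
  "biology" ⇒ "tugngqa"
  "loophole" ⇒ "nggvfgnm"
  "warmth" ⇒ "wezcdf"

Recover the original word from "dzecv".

tramp

c(2)→i(8) and o(14)→g(6) fit y≡15x+4 (mod 26); the inverse of 15 mod 26 is 7. Each letter's alphabet position (a=0..z=25) is mapped through 15·x+4 mod 26 — an affine cipher.
Undoing it on dzecv: d(3)→7·(3−4)≡19=t; z(25)→7·(25−4)≡17=r; e(4)→7·(4−4)≡0=a; c(2)→7·(2−4)≡12=m; v(21)→7·(21−4)≡15=p (all mod 26).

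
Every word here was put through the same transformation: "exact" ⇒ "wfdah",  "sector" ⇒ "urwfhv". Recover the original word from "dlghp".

media

The output letters match the input read backwards, each shifted +3: exact reversed is tcaxe. Read the word backwards and shift each letter +3.
Reversing it on dlghp: shift back: d−3=a, l−3=i, g−3=d, h−3=e, p−3=m → aidem; then reverse → media.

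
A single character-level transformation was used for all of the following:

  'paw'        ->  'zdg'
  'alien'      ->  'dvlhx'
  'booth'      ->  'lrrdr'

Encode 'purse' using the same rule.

zxbch

The shift depends on letter class: consonant p→z is +10, but vowel a→d is +3. Vowels shift forward by 3 and consonants shift forward by 10.
On purse: p(cons)+10=z, u(vowel)+3=x, r(cons)+10=b, s(cons)+10=c, e(vowel)+3=h.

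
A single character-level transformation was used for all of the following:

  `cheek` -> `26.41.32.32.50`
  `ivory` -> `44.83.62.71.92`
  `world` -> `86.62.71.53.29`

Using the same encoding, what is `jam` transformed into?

c(#3)→26 and h(#8)→41: differences scale by 3, so n = 3·pos + 17. The formula is n = 3×(alphabet index, a=1) + 17.
Applying it to jam: j=10→47, a=1→20, m=13→56.

47.20.56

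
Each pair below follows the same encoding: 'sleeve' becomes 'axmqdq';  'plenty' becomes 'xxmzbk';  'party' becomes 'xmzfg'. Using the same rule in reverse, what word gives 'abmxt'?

Shifts by position in sleeve: pos 0: s→a (+8), pos 1: l→x (+12), pos 2: e→m (+8), pos 3: e→q (+12) — repeating every 2. It's a Vigenère-style cipher with numeric key [8,12]: position i shifts by key[i mod 2].
Decoding abmxt: a−8=s, b−12=p, m−8=e, x−12=l, t−8=l.

spell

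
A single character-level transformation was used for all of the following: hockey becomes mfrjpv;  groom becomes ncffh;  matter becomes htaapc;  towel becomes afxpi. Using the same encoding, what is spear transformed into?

beptc

h(7)→m(12) and o(14)→f(5) fit y≡25x+19 (mod 26); the inverse of 25 mod 26 is 25. Treating letters as 0–25, the rule is x ↦ 25x + 19 (mod 26).
For spear: s(18)→25·18+19≡1=b; p(15)→25·15+19≡4=e; e(4)→25·4+19≡15=p; a(0)→25·0+19≡19=t; r(17)→25·17+19≡2=c (all mod 26).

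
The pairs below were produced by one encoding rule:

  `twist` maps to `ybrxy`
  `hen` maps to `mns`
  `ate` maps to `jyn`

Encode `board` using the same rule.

The shift depends on letter class: consonant t→y is +5, but vowel i→r is +9. Two shifts are in play — +9 for a/e/i/o/u, +5 for every other letter.
On board: b(cons)+5=g, o(vowel)+9=x, a(vowel)+9=j, r(cons)+5=w, d(cons)+5=i.

gxjwi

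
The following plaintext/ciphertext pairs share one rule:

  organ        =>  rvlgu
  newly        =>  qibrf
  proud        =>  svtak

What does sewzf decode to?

party

In organ: o→r is +3, r→v is +4, g→l is +5, a→g is +6 — the shift increases by 1 each position. Each letter shifts forward by (position + 3), i.e. 3, 4, 5, … — the shift grows by one for each successive letter.
Decoding sewzf: s−3=p, e−4=a, w−5=r, z−6=t, f−7=y.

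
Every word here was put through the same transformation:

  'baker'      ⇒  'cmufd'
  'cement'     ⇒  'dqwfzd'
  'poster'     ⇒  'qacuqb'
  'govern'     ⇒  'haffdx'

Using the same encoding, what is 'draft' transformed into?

A repeating key of period 3 is used — shifts +1, +12, +10 over and over.
Applying it to draft: d+1=e, r+12=d, a+10=k, f+1=g, t+12=f.

edkgf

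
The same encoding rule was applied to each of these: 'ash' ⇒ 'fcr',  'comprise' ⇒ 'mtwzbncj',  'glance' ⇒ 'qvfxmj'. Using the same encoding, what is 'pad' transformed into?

The shift depends on letter class: consonant s→c is +10, but vowel a→f is +5. Two shifts are in play — +5 for a/e/i/o/u, +10 for every other letter.
On pad: p(cons)+10=z, a(vowel)+5=f, d(cons)+10=n.

zfn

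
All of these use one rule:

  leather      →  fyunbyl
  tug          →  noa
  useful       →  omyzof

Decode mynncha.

setting

Compare letters: l→f is +20, e→y is +20, a→u is +20 — a constant shift. Every letter moves 20 places later in the alphabet, wrapping around z→a.
Decoding mynncha: m−20=s, y−20=e, n−20=t, n−20=t, c−20=i, h−20=n, a−20=g.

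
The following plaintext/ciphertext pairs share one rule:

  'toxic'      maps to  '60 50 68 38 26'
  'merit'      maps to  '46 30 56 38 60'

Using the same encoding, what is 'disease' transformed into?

t(#20)→60 and o(#15)→50: differences scale by 2, so n = 2·pos + 20. The formula is n = 2×(alphabet index, a=1) + 20.
Applying it to disease: d=4→28, i=9→38, s=19→58, e=5→30, a=1→22, s=19→58, e=5→30.

28 38 58 30 22 58 30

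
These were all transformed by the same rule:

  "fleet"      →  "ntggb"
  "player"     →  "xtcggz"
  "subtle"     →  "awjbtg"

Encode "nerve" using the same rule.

The shift depends on letter class: consonant f→n is +8, but vowel e→g is +2. The rule splits by letter class: vowels +2, consonants +8.
On nerve: n(cons)+8=v, e(vowel)+2=g, r(cons)+8=z, v(cons)+8=d, e(vowel)+2=g.

vgzdg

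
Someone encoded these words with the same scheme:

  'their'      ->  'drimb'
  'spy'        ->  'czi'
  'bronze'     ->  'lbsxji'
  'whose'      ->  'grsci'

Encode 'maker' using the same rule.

The shift depends on letter class: consonant t→d is +10, but vowel e→i is +4. The rule splits by letter class: vowels +4, consonants +10.
For maker: m(cons)+10=w, a(vowel)+4=e, k(cons)+10=u, e(vowel)+4=i, r(cons)+10=b.

weuib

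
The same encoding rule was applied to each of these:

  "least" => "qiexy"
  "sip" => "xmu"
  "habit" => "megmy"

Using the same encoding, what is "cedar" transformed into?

The shift depends on letter class: consonant l→q is +5, but vowel e→i is +4. The rule splits by letter class: vowels +4, consonants +5.
For cedar: c(cons)+5=h, e(vowel)+4=i, d(cons)+5=i, a(vowel)+4=e, r(cons)+5=w.

hiiew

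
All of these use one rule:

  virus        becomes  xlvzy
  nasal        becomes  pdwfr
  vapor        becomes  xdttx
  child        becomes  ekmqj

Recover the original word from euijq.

In virus: v→x is +2, i→l is +3, r→v is +4, u→z is +5 — the shift increases by 1 each position. The shift increases by 1 at each position, starting from +2: 2, 3, 4, ….
Reversing it on euijq: e−2=c, u−3=r, i−4=e, j−5=e, q−6=k.

creek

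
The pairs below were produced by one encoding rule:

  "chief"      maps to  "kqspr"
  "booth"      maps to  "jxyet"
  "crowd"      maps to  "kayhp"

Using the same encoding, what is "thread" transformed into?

The shift increases by 1 at each position, starting from +8: 8, 9, 10, ….
For thread: t+8=b, h+9=q, r+10=b, e+11=p, a+12=m, d+13=q.

bqbpmq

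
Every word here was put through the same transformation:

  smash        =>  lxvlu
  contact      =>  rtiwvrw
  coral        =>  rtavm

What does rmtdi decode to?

clown

Each letter's alphabet position (a=0..z=25) is mapped through 11·x+21 mod 26 — an affine cipher.
Decoding rmtdi: r(17)→19·(17−21)≡2=c; m(12)→19·(12−21)≡11=l; t(19)→19·(19−21)≡14=o; d(3)→19·(3−21)≡22=w; i(8)→19·(8−21)≡13=n (all mod 26).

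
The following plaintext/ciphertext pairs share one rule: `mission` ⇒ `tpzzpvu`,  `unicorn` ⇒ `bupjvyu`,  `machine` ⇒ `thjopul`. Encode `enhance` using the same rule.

luohujl

Compare letters: m→t is +7, i→p is +7, s→z is +7 — a constant shift. Each letter is shifted forward by 7 in the alphabet (a Caesar shift of +7).
On enhance: e+7=l, n+7=u, h+7=o, a+7=h, n+7=u, c+7=j, e+7=l.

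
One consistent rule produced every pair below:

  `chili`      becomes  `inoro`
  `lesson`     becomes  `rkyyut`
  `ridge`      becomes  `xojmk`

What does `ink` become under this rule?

otq

Compare letters: c→i is +6, h→n is +6, i→o is +6 — a constant shift. Every letter moves 6 places later in the alphabet, wrapping around z→a.
For ink: i+6=o, n+6=t, k+6=q.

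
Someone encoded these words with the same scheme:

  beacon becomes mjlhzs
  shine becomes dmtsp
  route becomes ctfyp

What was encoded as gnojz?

Shifts by position in beacon: pos 0: b→m (+11), pos 1: e→j (+5), pos 2: a→l (+11), pos 3: c→h (+5) — repeating every 2. It's a Vigenère-style cipher with numeric key [11,5]: position i shifts by key[i mod 2].
Decoding gnojz: g−11=v, n−5=i, o−11=d, j−5=e, z−11=o.

video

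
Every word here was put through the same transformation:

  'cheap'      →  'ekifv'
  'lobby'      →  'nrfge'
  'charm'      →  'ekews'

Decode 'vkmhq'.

The shift increases by 1 at each position, starting from +2: 2, 3, 4, ….
Decoding vkmhq: v−2=t, k−3=h, m−4=i, h−5=c, q−6=k.

thick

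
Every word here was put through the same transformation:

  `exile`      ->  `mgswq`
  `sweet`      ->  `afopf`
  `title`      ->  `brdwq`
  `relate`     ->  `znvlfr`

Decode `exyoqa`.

In exile: e→m is +8, x→g is +9, i→s is +10, l→w is +11 — the shift increases by 1 each position. Letter i (0-indexed) is shifted by i+8, so successive shifts are 8, 9, 10, ….
Decoding exyoqa: e−8=w, x−9=o, y−10=o, o−11=d, q−12=e, a−13=n.

wooden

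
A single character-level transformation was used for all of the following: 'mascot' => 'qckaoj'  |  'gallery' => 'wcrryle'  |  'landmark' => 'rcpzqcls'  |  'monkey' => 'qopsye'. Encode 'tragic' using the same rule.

jlcwua

This is an affine cipher: with a=0,…,z=25, each position x becomes (25x+2) mod 26.
Applying it to tragic: t(19)→25·19+2≡9=j; r(17)→25·17+2≡11=l; a(0)→25·0+2≡2=c; g(6)→25·6+2≡22=w; i(8)→25·8+2≡20=u; c(2)→25·2+2≡0=a (all mod 26).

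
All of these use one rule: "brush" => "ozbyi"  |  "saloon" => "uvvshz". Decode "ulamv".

The output letters match the input read backwards, each shifted +7: brush reversed is hsurb. Two steps: reverse the string, then apply a Caesar shift of +7.
Undoing it on ulamv: shift back: u−7=n, l−7=e, a−7=t, m−7=f, v−7=o → netfo; then reverse → often.

often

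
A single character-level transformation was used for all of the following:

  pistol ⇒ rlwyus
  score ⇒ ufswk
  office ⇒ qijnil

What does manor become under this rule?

In pistol: p→r is +2, i→l is +3, s→w is +4, t→y is +5 — the shift increases by 1 each position. Letter i (0-indexed) is shifted by i+2, so successive shifts are 2, 3, 4, ….
Applying it to manor: m+2=o, a+3=d, n+4=r, o+5=t, r+6=x.

odrtx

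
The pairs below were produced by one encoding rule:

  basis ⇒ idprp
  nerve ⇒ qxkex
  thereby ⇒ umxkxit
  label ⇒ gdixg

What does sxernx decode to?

b(1)→i(8) and a(0)→d(3) fit y≡5x+3 (mod 26); the inverse of 5 mod 26 is 21. Treating letters as 0–25, the rule is x ↦ 5x + 3 (mod 26).
Decoding sxernx: s(18)→21·(18−3)≡3=d; x(23)→21·(23−3)≡4=e; e(4)→21·(4−3)≡21=v; r(17)→21·(17−3)≡8=i; n(13)→21·(13−3)≡2=c; x(23)→21·(23−3)≡4=e (all mod 26).

device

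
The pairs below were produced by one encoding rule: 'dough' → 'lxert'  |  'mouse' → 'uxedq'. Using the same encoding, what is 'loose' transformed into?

txydq

In dough: d→l is +8, o→x is +9, u→e is +10, g→r is +11 — the shift increases by 1 each position. The shift increases by 1 at each position, starting from +8: 8, 9, 10, ….
For loose: l+8=t, o+9=x, o+10=y, s+11=d, e+12=q.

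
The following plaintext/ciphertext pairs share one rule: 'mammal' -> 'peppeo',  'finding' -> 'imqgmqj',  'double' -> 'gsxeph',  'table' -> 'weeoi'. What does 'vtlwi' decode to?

Shifts by position in mammal: pos 0: m→p (+3), pos 1: a→e (+4), pos 2: m→p (+3), pos 3: m→p (+3), pos 4: a→e (+4), pos 5: l→o (+3) — repeating every 3. A repeating key of period 3 is used — shifts +3, +4, +3 over and over.
Undoing it on vtlwi: v−3=s, t−4=p, l−3=i, w−3=t, i−4=e.

spite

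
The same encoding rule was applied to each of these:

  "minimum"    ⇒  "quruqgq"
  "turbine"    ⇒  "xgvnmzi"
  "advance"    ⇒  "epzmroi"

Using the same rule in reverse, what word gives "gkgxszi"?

cyclone

A repeating key of period 2 is used — shifts +4, +12 over and over.
Reversing it on gkgxszi: g−4=c, k−12=y, g−4=c, x−12=l, s−4=o, z−12=n, i−4=e.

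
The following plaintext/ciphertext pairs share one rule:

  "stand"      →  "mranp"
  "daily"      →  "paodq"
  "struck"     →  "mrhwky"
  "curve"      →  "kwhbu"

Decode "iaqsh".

s(18)→m(12) and t(19)→r(17) fit y≡5x+0 (mod 26); the inverse of 5 mod 26 is 21. Treating letters as 0–25, the rule is x ↦ 5x + 0 (mod 26).
Undoing it on iaqsh: i(8)→21·(8−0)≡12=m; a(0)→21·(0−0)≡0=a; q(16)→21·(16−0)≡24=y; s(18)→21·(18−0)≡14=o; h(7)→21·(7−0)≡17=r (all mod 26).

mayor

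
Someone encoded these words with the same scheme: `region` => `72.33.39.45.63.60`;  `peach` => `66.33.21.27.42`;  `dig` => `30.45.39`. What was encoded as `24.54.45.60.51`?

blink

r(#18)→72 and e(#5)→33: differences scale by 3, so n = 3·pos + 18. Each letter becomes 3×(its alphabet position, a=1..z=26) + 18.
Undoing it on 24.54.45.60.51: 24→(24−18)÷3=2=b, 54→(54−18)÷3=12=l, 45→(45−18)÷3=9=i, 60→(60−18)÷3=14=n, 51→(51−18)÷3=11=k.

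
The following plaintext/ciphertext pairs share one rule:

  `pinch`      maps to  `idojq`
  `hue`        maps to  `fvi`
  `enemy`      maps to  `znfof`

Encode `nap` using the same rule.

qbo

The output letters match the input read backwards, each shifted +1: pinch reversed is hcnip. Read the word backwards and shift each letter +1.
On nap: reverse → pan; then shift: p+1=q, a+1=b, n+1=o.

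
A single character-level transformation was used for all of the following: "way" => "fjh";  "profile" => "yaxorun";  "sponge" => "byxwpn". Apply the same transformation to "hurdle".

Compare letters: w→f is +9, a→j is +9, y→h is +9 — a constant shift. Each letter is shifted forward by 9 in the alphabet (a Caesar shift of +9).
For hurdle: h+9=q, u+9=d, r+9=a, d+9=m, l+9=u, e+9=n.

qdamun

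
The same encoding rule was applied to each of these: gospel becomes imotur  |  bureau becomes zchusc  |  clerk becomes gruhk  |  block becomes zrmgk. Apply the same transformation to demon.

nuymf

g(6)→i(8) and o(14)→m(12) fit y≡7x+18 (mod 26); the inverse of 7 mod 26 is 15. Each letter's alphabet position (a=0..z=25) is mapped through 7·x+18 mod 26 — an affine cipher.
On demon: d(3)→7·3+18≡13=n; e(4)→7·4+18≡20=u; m(12)→7·12+18≡24=y; o(14)→7·14+18≡12=m; n(13)→7·13+18≡5=f (all mod 26).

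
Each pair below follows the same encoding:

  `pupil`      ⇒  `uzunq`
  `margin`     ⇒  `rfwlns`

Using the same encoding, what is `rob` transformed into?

Compare letters: p→u is +5, u→z is +5, p→u is +5 — a constant shift. It's a constant shift of +5 (ROT5).
On rob: r+5=w, o+5=t, b+5=g.

wtg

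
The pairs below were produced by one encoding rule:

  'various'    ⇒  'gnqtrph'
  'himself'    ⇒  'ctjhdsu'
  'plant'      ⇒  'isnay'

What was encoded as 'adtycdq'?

v(21)→g(6) and a(0)→n(13) fit y≡17x+13 (mod 26); the inverse of 17 mod 26 is 23. Each letter's alphabet position (a=0..z=25) is mapped through 17·x+13 mod 26 — an affine cipher.
Undoing it on adtycdq: a(0)→23·(0−13)≡13=n; d(3)→23·(3−13)≡4=e; t(19)→23·(19−13)≡8=i; y(24)→23·(24−13)≡19=t; c(2)→23·(2−13)≡7=h; d(3)→23·(3−13)≡4=e; q(16)→23·(16−13)≡17=r (all mod 26).

neither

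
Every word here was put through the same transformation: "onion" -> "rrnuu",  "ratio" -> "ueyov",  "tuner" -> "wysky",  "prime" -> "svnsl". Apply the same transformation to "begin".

Each letter shifts forward by (position + 3), i.e. 3, 4, 5, … — the shift grows by one for each successive letter.
For begin: b+3=e, e+4=i, g+5=l, i+6=o, n+7=u.

eilou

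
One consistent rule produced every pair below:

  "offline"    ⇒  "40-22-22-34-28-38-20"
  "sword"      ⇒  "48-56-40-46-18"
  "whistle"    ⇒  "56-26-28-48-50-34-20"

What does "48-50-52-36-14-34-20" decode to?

stumble

The formula is n = 2×(alphabet index, a=1) + 10.
Decoding 48-50-52-36-14-34-20: 48→(48−10)÷2=19=s, 50→(50−10)÷2=20=t, 52→(52−10)÷2=21=u, 36→(36−10)÷2=13=m, 14→(14−10)÷2=2=b, 34→(34−10)÷2=12=l, 20→(20−10)÷2=5=e.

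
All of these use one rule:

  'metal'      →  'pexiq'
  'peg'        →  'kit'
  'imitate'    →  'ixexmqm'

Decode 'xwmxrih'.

The output letters match the input read backwards, each shifted +4: metal reversed is latem. The word is reversed, then every letter is shifted forward by 4.
Undoing it on xwmxrih: shift back: x−4=t, w−4=s, m−4=i, x−4=t, r−4=n, i−4=e, h−4=d → tsitned; then reverse → dentist.

dentist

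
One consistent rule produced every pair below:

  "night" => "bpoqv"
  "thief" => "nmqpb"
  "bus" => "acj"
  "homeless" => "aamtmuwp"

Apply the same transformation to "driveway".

giemdqzl

Read the word backwards and shift each letter +8.
For driveway: reverse → yawevird; then shift: y+8=g, a+8=i, w+8=e, e+8=m, v+8=d, i+8=q, r+8=z, d+8=l.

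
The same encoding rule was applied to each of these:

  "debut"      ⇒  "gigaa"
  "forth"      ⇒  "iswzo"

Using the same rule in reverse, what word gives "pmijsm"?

In debut: d→g is +3, e→i is +4, b→g is +5, u→a is +6 — the shift increases by 1 each position. The shift increases by 1 at each position, starting from +3: 3, 4, 5, ….
Undoing it on pmijsm: p−3=m, m−4=i, i−5=d, j−6=d, s−7=l, m−8=e.

middle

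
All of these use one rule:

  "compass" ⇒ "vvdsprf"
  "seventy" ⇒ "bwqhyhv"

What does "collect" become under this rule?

Read the word backwards and shift each letter +3.
On collect: reverse → tcelloc; then shift: t+3=w, c+3=f, e+3=h, l+3=o, l+3=o, o+3=r, c+3=f.

wfhoorf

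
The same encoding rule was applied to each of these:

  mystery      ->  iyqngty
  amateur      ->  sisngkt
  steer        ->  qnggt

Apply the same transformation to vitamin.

m(12)→i(8) and y(24)→y(24) fit y≡23x+18 (mod 26); the inverse of 23 mod 26 is 17. Each letter's alphabet position (a=0..z=25) is mapped through 23·x+18 mod 26 — an affine cipher.
Applying it to vitamin: v(21)→23·21+18≡7=h; i(8)→23·8+18≡20=u; t(19)→23·19+18≡13=n; a(0)→23·0+18≡18=s; m(12)→23·12+18≡8=i; i(8)→23·8+18≡20=u; n(13)→23·13+18≡5=f (all mod 26).

hunsiuf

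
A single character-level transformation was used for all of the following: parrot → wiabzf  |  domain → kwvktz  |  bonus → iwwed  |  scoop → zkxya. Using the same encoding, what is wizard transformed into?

In parrot: p→w is +7, a→i is +8, r→a is +9, r→b is +10 — the shift increases by 1 each position. Letter i (0-indexed) is shifted by i+7, so successive shifts are 7, 8, 9, ….
On wizard: w+7=d, i+8=q, z+9=i, a+10=k, r+11=c, d+12=p.

dqikcp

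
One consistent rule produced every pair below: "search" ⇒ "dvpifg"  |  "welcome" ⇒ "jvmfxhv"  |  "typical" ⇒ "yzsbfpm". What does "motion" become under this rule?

Each letter's alphabet position (a=0..z=25) is mapped through 21·x+15 mod 26 — an affine cipher.
Applying it to motion: m(12)→21·12+15≡7=h; o(14)→21·14+15≡23=x; t(19)→21·19+15≡24=y; i(8)→21·8+15≡1=b; o(14)→21·14+15≡23=x; n(13)→21·13+15≡2=c (all mod 26).

hxybxc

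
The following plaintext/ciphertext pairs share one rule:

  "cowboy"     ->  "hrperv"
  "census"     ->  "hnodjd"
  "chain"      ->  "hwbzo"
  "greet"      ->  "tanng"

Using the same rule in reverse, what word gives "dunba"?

Each letter's alphabet position (a=0..z=25) is mapped through 3·x+1 mod 26 — an affine cipher.
Reversing it on dunba: d(3)→9·(3−1)≡18=s; u(20)→9·(20−1)≡15=p; n(13)→9·(13−1)≡4=e; b(1)→9·(1−1)≡0=a; a(0)→9·(0−1)≡17=r (all mod 26).

spear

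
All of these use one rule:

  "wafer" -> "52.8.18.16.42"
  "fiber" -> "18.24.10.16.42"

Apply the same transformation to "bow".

w(#23)→52 and a(#1)→8: differences scale by 2, so n = 2·pos + 6. With a=1..z=26, the number is 2·pos + 6.
For bow: b=2→10, o=15→36, w=23→52.

10.36.52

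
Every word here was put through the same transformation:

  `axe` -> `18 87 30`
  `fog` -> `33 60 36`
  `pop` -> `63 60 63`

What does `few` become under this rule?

33 30 84

The formula is n = 3×(alphabet index, a=1) + 15.
On few: f=6→33, e=5→30, w=23→84.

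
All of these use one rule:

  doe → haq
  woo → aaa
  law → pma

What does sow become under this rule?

The rule splits by letter class: vowels +12, consonants +4.
For sow: s(cons)+4=w, o(vowel)+12=a, w(cons)+4=a.

waa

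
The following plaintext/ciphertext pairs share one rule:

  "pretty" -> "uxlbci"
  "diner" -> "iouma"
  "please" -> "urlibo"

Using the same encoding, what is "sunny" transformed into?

The shift increases by 1 at each position, starting from +5: 5, 6, 7, ….
For sunny: s+5=x, u+6=a, n+7=u, n+8=v, y+9=h.

xauvh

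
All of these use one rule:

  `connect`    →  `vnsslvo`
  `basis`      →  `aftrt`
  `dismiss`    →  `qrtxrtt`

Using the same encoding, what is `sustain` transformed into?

tjtofrs

c(2)→v(21) and o(14)→n(13) fit y≡21x+5 (mod 26); the inverse of 21 mod 26 is 5. Each letter's alphabet position (a=0..z=25) is mapped through 21·x+5 mod 26 — an affine cipher.
On sustain: s(18)→21·18+5≡19=t; u(20)→21·20+5≡9=j; s(18)→21·18+5≡19=t; t(19)→21·19+5≡14=o; a(0)→21·0+5≡5=f; i(8)→21·8+5≡17=r; n(13)→21·13+5≡18=s (all mod 26).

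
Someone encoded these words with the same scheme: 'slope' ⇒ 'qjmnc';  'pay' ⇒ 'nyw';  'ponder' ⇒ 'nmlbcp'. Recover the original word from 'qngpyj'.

Compare letters: s→q is +24, l→j is +24, o→m is +24 — a constant shift. It's a constant shift of +24 (ROT24).
Reversing it on qngpyj: q−24=s, n−24=p, g−24=i, p−24=r, y−24=a, j−24=l.

spiral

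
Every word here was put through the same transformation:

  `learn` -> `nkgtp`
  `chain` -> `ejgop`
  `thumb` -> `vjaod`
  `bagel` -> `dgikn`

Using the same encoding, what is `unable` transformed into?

The shift depends on letter class: consonant l→n is +2, but vowel e→k is +6. The rule splits by letter class: vowels +6, consonants +2.
Applying it to unable: u(vowel)+6=a, n(cons)+2=p, a(vowel)+6=g, b(cons)+2=d, l(cons)+2=n, e(vowel)+6=k.

apgdnk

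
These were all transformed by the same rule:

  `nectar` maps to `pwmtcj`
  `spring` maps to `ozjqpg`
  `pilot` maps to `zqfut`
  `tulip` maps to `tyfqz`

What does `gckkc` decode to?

n(13)→p(15) and e(4)→w(22) fit y≡5x+2 (mod 26); the inverse of 5 mod 26 is 21. Each letter's alphabet position (a=0..z=25) is mapped through 5·x+2 mod 26 — an affine cipher.
Decoding gckkc: g(6)→21·(6−2)≡6=g; c(2)→21·(2−2)≡0=a; k(10)→21·(10−2)≡12=m; k(10)→21·(10−2)≡12=m; c(2)→21·(2−2)≡0=a (all mod 26).

gamma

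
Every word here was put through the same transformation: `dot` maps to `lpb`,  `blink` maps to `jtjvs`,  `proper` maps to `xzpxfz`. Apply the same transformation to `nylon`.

The shift depends on letter class: consonant d→l is +8, but vowel o→p is +1. Vowels shift forward by 1 and consonants shift forward by 8.
For nylon: n(cons)+8=v, y(cons)+8=g, l(cons)+8=t, o(vowel)+1=p, n(cons)+8=v.

vgtpv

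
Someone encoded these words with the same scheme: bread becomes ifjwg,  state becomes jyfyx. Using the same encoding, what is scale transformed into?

jqfhx

Read the word backwards and shift each letter +5.
Applying it to scale: reverse → elacs; then shift: e+5=j, l+5=q, a+5=f, c+5=h, s+5=x.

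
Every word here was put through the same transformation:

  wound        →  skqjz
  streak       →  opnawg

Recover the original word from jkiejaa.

nominee

Every letter moves 22 places later in the alphabet, wrapping around z→a.
Decoding jkiejaa: j−22=n, k−22=o, i−22=m, e−22=i, j−22=n, a−22=e, a−22=e.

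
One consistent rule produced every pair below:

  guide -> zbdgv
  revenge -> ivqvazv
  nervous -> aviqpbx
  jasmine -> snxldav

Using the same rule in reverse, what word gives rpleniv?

g(6)→z(25) and u(20)→b(1) fit y≡15x+13 (mod 26); the inverse of 15 mod 26 is 7. This is an affine cipher: with a=0,…,z=25, each position x becomes (15x+13) mod 26.
Reversing it on rpleniv: r(17)→7·(17−13)≡2=c; p(15)→7·(15−13)≡14=o; l(11)→7·(11−13)≡12=m; e(4)→7·(4−13)≡15=p; n(13)→7·(13−13)≡0=a; i(8)→7·(8−13)≡17=r; v(21)→7·(21−13)≡4=e (all mod 26).

compare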